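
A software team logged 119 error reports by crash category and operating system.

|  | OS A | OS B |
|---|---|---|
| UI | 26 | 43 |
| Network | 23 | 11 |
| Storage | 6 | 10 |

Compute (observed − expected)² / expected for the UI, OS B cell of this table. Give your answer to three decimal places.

0.935

Row total (UI) = 69; column total (OS B) = 64; N = 119.
Expected count E = 69 × 64 / 119 = 37.1092.
Contribution = (O − E)²/E = (43 − 37.1092)² / 37.1092 = 0.935.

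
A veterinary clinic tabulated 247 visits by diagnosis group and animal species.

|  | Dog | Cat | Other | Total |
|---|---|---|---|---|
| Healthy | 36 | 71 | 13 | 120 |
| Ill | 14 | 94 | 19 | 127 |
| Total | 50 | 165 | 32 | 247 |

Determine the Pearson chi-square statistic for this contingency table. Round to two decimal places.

Grand total N = 247.
Expected counts (row total × column total / N):
  Healthy, Dog: 120×50/247 = 24.2915
  Healthy, Cat: 120×165/247 = 80.1619
  Healthy, Other: 120×32/247 = 15.5466
  Ill, Dog: 127×50/247 = 25.7085
  Ill, Cat: 127×165/247 = 84.8381
  Ill, Other: 127×32/247 = 16.4534
Contributions (O − E)²/E:
  (36 − 24.2915)²/24.2915 = 5.6435
  (71 − 80.1619)²/80.1619 = 1.0471
  (13 − 15.5466)²/15.5466 = 0.4171
  (14 − 25.7085)²/25.7085 = 5.3324
  (94 − 84.8381)²/84.8381 = 0.9894
  (19 − 16.4534)²/16.4534 = 0.3942
χ² = 5.6435 + 1.0471 + 0.4171 + 5.3324 + 0.9894 + 0.3942 = 13.82

13.82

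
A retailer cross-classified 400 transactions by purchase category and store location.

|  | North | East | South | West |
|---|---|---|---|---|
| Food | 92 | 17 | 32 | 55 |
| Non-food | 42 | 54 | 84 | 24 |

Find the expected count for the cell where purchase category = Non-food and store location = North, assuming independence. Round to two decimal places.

Row total (Non-food) = 204; column total (North) = 134; grand total N = 400.
Expected count = (row total × column total) / N = 204 × 134 / 400 = 68.34.

68.34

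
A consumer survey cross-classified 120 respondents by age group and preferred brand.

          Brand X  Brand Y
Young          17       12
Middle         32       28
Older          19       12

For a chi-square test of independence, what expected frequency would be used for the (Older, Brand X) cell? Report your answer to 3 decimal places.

Row total (Older) = 31; column total (Brand X) = 68; grand total N = 120.
Expected count = (row total × column total) / N = 31 × 68 / 120 = 17.567.

17.567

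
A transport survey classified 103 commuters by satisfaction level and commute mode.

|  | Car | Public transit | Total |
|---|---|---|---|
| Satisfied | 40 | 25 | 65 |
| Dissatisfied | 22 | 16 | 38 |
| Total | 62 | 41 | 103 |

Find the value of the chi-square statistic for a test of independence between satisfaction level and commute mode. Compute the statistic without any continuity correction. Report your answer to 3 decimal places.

0.133

Grand total N = 103.
Expected counts (row total × column total / N):
  Satisfied, Car: 65×62/103 = 39.1262
  Satisfied, Public transit: 65×41/103 = 25.8738
  Dissatisfied, Car: 38×62/103 = 22.8738
  Dissatisfied, Public transit: 38×41/103 = 15.1262
Contributions (O − E)²/E:
  (40 − 39.1262)²/39.1262 = 0.0195
  (25 − 25.8738)²/25.8738 = 0.0295
  (22 − 22.8738)²/22.8738 = 0.0334
  (16 − 15.1262)²/15.1262 = 0.0505
χ² = 0.0195 + 0.0295 + 0.0334 + 0.0505 = 0.133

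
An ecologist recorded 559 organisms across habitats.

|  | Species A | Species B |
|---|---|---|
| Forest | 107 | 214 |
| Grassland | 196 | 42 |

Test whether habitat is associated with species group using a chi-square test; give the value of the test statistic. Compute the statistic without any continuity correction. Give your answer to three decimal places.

Row totals: 321, 238. Column totals: 303, 256. Grand total N = 559.
Expected counts (row total × column total / N):
  Forest, Species A: 321×303/559 = 173.99463
  Forest, Species B: 321×256/559 = 147.00537
  Grassland, Species A: 238×303/559 = 129.00537
  Grassland, Species B: 238×256/559 = 108.99463
Contributions (O − E)²/E:
  (107 − 173.99463)²/173.99463 = 25.7955
  (214 − 147.00537)²/147.00537 = 30.5314
  (196 − 129.00537)²/129.00537 = 34.7914
  (42 − 108.99463)²/108.99463 = 41.1789
χ² = 25.7955 + 30.5314 + 34.7914 + 41.1789 = 132.297

132.297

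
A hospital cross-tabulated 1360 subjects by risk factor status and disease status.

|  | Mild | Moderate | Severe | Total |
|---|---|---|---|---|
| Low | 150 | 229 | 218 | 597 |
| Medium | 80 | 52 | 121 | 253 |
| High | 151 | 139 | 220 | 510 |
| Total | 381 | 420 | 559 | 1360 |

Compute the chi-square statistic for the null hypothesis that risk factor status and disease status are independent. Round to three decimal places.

Grand total N = 1360.
Expected counts (row total × column total / N):
  Low, Mild: 597×381/1360 = 167.2478
  Low, Moderate: 597×420/1360 = 184.3676
  Low, Severe: 597×559/1360 = 245.3846
  Medium, Mild: 253×381/1360 = 70.8772
  Medium, Moderate: 253×420/1360 = 78.1324
  Medium, Severe: 253×559/1360 = 103.9904
  High, Mild: 510×381/1360 = 142.8750
  High, Moderate: 510×420/1360 = 157.5000
  High, Severe: 510×559/1360 = 209.6250
Contributions (O − E)²/E:
  (150 − 167.2478)²/167.2478 = 1.7787
  (229 − 184.3676)²/184.3676 = 10.8048
  (218 − 245.3846)²/245.3846 = 3.0561
  (80 − 70.8772)²/70.8772 = 1.1742
  (52 − 78.1324)²/78.1324 = 8.7403
  (121 − 103.9904)²/103.9904 = 2.7822
  (151 − 142.8750)²/142.8750 = 0.4621
  (139 − 157.5000)²/157.5000 = 2.1730
  (220 − 209.6250)²/209.6250 = 0.5135
χ² = 1.7787 + 10.8048 + 3.0561 + 1.1742 + 8.7403 + 2.7822 + 0.4621 + 2.1730 + 0.5135 = 31.485

31.485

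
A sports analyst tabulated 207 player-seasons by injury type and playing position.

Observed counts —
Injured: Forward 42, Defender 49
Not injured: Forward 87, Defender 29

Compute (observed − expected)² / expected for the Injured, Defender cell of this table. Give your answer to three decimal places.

6.311

Row total (Injured) = 91; column total (Defender) = 78; N = 207.
Expected count E = 91 × 78 / 207 = 34.2899.
Contribution = (O − E)²/E = (49 − 34.2899)² / 34.2899 = 6.311.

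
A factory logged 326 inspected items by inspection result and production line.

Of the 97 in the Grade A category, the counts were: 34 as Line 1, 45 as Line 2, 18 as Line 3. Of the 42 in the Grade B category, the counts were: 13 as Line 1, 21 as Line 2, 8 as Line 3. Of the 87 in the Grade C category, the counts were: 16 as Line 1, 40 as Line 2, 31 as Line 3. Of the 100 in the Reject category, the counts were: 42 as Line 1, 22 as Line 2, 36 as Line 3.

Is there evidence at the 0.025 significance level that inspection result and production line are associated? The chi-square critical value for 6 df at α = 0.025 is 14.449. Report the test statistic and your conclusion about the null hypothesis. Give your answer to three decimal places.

27.676; reject H₀

Row totals: 97, 42, 87, 100. Column totals: 105, 128, 93. Grand total N = 326.
Expected counts (row total × column total / N):
  Grade A, Line 1: 97×105/326 = 31.2423
  Grade A, Line 2: 97×128/326 = 38.0859
  Grade A, Line 3: 97×93/326 = 27.6718
  Grade B, Line 1: 42×105/326 = 13.5276
  Grade B, Line 2: 42×128/326 = 16.4908
  Grade B, Line 3: 42×93/326 = 11.9816
  Grade C, Line 1: 87×105/326 = 28.0215
  Grade C, Line 2: 87×128/326 = 34.1595
  Grade C, Line 3: 87×93/326 = 24.8190
  Reject, Line 1: 100×105/326 = 32.2086
  Reject, Line 2: 100×128/326 = 39.2638
  Reject, Line 3: 100×93/326 = 28.5276
Contributions (O − E)²/E:
  (34 − 31.2423)²/31.2423 = 0.2434
  (45 − 38.0859)²/38.0859 = 1.2552
  (18 − 27.6718)²/27.6718 = 3.3805
  (13 − 13.5276)²/13.5276 = 0.0206
  (21 − 16.4908)²/16.4908 = 1.2330
  (8 − 11.9816)²/11.9816 = 1.3231
  (16 − 28.0215)²/28.0215 = 5.1573
  (40 − 34.1595)²/34.1595 = 0.9986
  (31 − 24.8190)²/24.8190 = 1.5393
  (42 − 32.2086)²/32.2086 = 2.9766
  (22 − 39.2638)²/39.2638 = 7.5907
  (36 − 28.5276)²/28.5276 = 1.9573
χ² = 0.2434 + 1.2552 + 3.3805 + 0.0206 + 1.2330 + 1.3231 + 5.1573 + 0.9986 + 1.5393 + 2.9766 + 7.5907 + 1.9573 = 27.676
df = (4−1)(3−1) = 6. Since 27.676 > 14.449, reject the null hypothesis of independence at α = 0.025.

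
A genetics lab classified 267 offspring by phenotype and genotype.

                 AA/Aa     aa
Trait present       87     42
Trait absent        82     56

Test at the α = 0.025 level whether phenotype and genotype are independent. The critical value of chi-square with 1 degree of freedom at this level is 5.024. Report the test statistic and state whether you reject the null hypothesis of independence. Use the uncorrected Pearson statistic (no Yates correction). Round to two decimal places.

1.85; fail to reject H₀

Row totals: 129, 138. Column totals: 169, 98. Grand total N = 267.
Expected counts (row total × column total / N):
  Trait present, AA/Aa: 129×169/267 = 81.652
  Trait present, aa: 129×98/267 = 47.348
  Trait absent, AA/Aa: 138×169/267 = 87.348
  Trait absent, aa: 138×98/267 = 50.652
Contributions (O − E)²/E:
  (87 − 81.652)²/81.652 = 0.3503
  (42 − 47.348)²/47.348 = 0.6041
  (82 − 87.348)²/87.348 = 0.3274
  (56 − 50.652)²/50.652 = 0.5647
χ² = 0.3503 + 0.6041 + 0.3274 + 0.5647 = 1.85
df = (2−1)(2−1) = 1. Since 1.85 < 5.024, fail to reject the null hypothesis of independence at α = 0.025.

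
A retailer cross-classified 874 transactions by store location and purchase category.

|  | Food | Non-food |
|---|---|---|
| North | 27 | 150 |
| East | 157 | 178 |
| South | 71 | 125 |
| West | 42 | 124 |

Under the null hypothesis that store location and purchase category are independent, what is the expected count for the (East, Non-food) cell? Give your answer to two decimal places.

221.16

Row total (East) = 335; column total (Non-food) = 577; grand total N = 874.
Expected count = (row total × column total) / N = 335 × 577 / 874 = 221.16.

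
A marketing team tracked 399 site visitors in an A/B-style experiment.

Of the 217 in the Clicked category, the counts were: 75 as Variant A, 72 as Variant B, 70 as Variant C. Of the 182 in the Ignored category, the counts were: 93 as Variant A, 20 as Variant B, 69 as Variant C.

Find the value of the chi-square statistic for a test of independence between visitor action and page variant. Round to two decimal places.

Row totals: 217, 182. Column totals: 168, 92, 139. Grand total N = 399.
Expected counts (row total × column total / N):
  Clicked, Variant A: 217×168/399 = 91.368
  Clicked, Variant B: 217×92/399 = 50.035
  Clicked, Variant C: 217×139/399 = 75.596
  Ignored, Variant A: 182×168/399 = 76.632
  Ignored, Variant B: 182×92/399 = 41.965
  Ignored, Variant C: 182×139/399 = 63.404
Contributions (O − E)²/E:
  (75 − 91.368)²/91.368 = 2.9322
  (72 − 50.035)²/50.035 = 9.6425
  (70 − 75.596)²/75.596 = 0.4142
  (93 − 76.632)²/76.632 = 3.4961
  (20 − 41.965)²/41.965 = 11.4968
  (69 − 63.404)²/63.404 = 0.4939
χ² = 2.9322 + 9.6425 + 0.4142 + 3.4961 + 11.4968 + 0.4939 = 28.48

28.48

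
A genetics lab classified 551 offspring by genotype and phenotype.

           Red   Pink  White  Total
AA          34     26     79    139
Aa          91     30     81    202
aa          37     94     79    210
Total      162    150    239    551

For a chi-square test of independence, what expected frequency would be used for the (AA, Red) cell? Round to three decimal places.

40.868

Row total (AA) = 139; column total (Red) = 162; grand total N = 551.
Expected count = (row total × column total) / N = 139 × 162 / 551 = 40.868.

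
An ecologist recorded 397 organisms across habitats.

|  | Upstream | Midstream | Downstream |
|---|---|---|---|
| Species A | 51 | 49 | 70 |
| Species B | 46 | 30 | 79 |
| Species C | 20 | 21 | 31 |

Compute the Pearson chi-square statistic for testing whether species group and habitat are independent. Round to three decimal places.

Row totals: 170, 155, 72. Column totals: 117, 100, 180. Grand total N = 397.
Expected counts (row total × column total / N):
  Species A, Upstream: 170×117/397 = 50.1008
  Species A, Midstream: 170×100/397 = 42.8212
  Species A, Downstream: 170×180/397 = 77.0781
  Species B, Upstream: 155×117/397 = 45.6801
  Species B, Midstream: 155×100/397 = 39.0428
  Species B, Downstream: 155×180/397 = 70.2771
  Species C, Upstream: 72×117/397 = 21.2191
  Species C, Midstream: 72×100/397 = 18.1360
  Species C, Downstream: 72×180/397 = 32.6448
Contributions (O − E)²/E:
  (51 − 50.1008)²/50.1008 = 0.0161
  (49 − 42.8212)²/42.8212 = 0.8916
  (70 − 77.0781)²/77.0781 = 0.6500
  (46 − 45.6801)²/45.6801 = 0.0022
  (30 − 39.0428)²/39.0428 = 2.0944
  (79 − 70.2771)²/70.2771 = 1.0827
  (20 − 21.2191)²/21.2191 = 0.0700
  (21 − 18.1360)²/18.1360 = 0.4523
  (31 − 32.6448)²/32.6448 = 0.0829
χ² = 0.0161 + 0.8916 + 0.6500 + 0.0022 + 2.0944 + 1.0827 + 0.0700 + 0.4523 + 0.0829 = 5.342

5.342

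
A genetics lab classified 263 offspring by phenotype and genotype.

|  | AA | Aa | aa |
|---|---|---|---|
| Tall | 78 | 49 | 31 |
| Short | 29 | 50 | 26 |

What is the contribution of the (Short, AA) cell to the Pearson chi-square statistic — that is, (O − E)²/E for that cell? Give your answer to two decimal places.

Row total (Short) = 105; column total (AA) = 107; N = 263.
Expected count E = 105 × 107 / 263 = 42.719.
Contribution = (O − E)²/E = (29 − 42.719)² / 42.719 = 4.41.

4.41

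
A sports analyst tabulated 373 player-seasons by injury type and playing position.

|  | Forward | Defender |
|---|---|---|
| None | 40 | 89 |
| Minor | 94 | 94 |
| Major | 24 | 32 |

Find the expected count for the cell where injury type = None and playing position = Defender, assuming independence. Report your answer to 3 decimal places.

74.357

Row total (None) = 129; column total (Defender) = 215; grand total N = 373.
Expected count = (row total × column total) / N = 129 × 215 / 373 = 74.357.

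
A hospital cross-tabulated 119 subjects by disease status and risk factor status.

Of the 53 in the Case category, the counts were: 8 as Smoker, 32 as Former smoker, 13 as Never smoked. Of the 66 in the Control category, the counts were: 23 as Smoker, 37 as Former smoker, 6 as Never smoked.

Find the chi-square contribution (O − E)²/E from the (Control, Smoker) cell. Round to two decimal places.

Row total (Control) = 66; column total (Smoker) = 31; N = 119.
Expected count E = 66 × 31 / 119 = 17.193.
Contribution = (O − E)²/E = (23 − 17.193)² / 17.193 = 1.96.

1.96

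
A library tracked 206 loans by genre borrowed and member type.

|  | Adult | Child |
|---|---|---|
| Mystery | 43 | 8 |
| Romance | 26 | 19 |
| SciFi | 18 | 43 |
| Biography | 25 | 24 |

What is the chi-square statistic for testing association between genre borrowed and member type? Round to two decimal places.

34.06

Row totals: 51, 45, 61, 49. Column totals: 112, 94. Grand total N = 206.
Expected counts (row total × column total / N):
  Mystery, Adult: 51×112/206 = 27.728
  Mystery, Child: 51×94/206 = 23.272
  Romance, Adult: 45×112/206 = 24.466
  Romance, Child: 45×94/206 = 20.534
  SciFi, Adult: 61×112/206 = 33.165
  SciFi, Child: 61×94/206 = 27.835
  Biography, Adult: 49×112/206 = 26.641
  Biography, Child: 49×94/206 = 22.359
Contributions (O − E)²/E:
  (43 − 27.728)²/27.728 = 8.4115
  (8 − 23.272)²/23.272 = 10.0221
  (26 − 24.466)²/24.466 = 0.0962
  (19 − 20.534)²/20.534 = 0.1146
  (18 − 33.165)²/33.165 = 6.9343
  (43 − 27.835)²/27.835 = 8.2622
  (25 − 26.641)²/26.641 = 0.1011
  (24 − 22.359)²/22.359 = 0.1204
χ² = 8.4115 + 10.0221 + 0.0962 + 0.1146 + 6.9343 + 8.2622 + 0.1011 + 0.1204 = 34.06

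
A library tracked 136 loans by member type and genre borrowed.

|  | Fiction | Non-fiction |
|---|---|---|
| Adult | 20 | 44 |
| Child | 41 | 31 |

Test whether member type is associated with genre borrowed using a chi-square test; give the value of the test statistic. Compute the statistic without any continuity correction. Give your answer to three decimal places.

9.044

Row totals: 64, 72. Column totals: 61, 75. Grand total N = 136.
Expected counts (row total × column total / N):
  Adult, Fiction: 64×61/136 = 28.7059
  Adult, Non-fiction: 64×75/136 = 35.2941
  Child, Fiction: 72×61/136 = 32.2941
  Child, Non-fiction: 72×75/136 = 39.7059
Contributions (O − E)²/E:
  (20 − 28.7059)²/28.7059 = 2.6403
  (44 − 35.2941)²/35.2941 = 2.1475
  (41 − 32.2941)²/32.2941 = 2.3470
  (31 − 39.7059)²/39.7059 = 1.9089
χ² = 2.6403 + 2.1475 + 2.3470 + 1.9089 = 9.044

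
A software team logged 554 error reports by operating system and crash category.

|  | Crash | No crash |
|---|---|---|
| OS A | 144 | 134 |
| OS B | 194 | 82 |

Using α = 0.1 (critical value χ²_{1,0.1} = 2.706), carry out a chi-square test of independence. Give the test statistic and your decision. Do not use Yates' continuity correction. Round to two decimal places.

19.91; reject H₀

Row totals: 278, 276. Column totals: 338, 216. Grand total N = 554.
Expected counts (row total × column total / N):
  OS A, Crash: 278×338/554 = 169.610
  OS A, No crash: 278×216/554 = 108.390
  OS B, Crash: 276×338/554 = 168.390
  OS B, No crash: 276×216/554 = 107.610
Contributions (O − E)²/E:
  (144 − 169.610)²/169.610 = 3.8669
  (134 − 108.390)²/108.390 = 6.0510
  (194 − 168.390)²/168.390 = 3.8950
  (82 − 107.610)²/107.610 = 6.0949
χ² = 3.8669 + 6.0510 + 3.8950 + 6.0949 = 19.91
df = (2−1)(2−1) = 1. Since 19.91 > 2.706, reject the null hypothesis of independence at α = 0.1.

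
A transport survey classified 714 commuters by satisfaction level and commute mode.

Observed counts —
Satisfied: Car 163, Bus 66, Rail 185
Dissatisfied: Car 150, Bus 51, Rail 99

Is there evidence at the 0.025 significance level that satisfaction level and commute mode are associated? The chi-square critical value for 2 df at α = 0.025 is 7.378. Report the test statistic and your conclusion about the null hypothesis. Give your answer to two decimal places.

10.57; reject H₀

Row totals: 414, 300. Column totals: 313, 117, 284. Grand total N = 714.
Expected counts (row total × column total / N):
  Satisfied, Car: 414×313/714 = 181.487
  Satisfied, Bus: 414×117/714 = 67.840
  Satisfied, Rail: 414×284/714 = 164.672
  Dissatisfied, Car: 300×313/714 = 131.513
  Dissatisfied, Bus: 300×117/714 = 49.160
  Dissatisfied, Rail: 300×284/714 = 119.328
Contributions (O − E)²/E:
  (163 − 181.487)²/181.487 = 1.8832
  (66 − 67.840)²/67.840 = 0.0499
  (185 − 164.672)²/164.672 = 2.5094
  (150 − 131.513)²/131.513 = 2.5987
  (51 − 49.160)²/49.160 = 0.0689
  (99 − 119.328)²/119.328 = 3.4630
χ² = 1.8832 + 0.0499 + 2.5094 + 2.5987 + 0.0689 + 3.4630 = 10.57
df = (2−1)(3−1) = 2. Since 10.57 > 7.378, reject the null hypothesis of independence at α = 0.025.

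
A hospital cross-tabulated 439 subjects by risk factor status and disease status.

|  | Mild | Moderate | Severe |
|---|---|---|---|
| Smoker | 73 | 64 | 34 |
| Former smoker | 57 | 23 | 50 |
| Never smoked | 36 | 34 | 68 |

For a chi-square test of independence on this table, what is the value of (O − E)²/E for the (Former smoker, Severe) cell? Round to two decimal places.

Row total (Former smoker) = 130; column total (Severe) = 152; N = 439.
Expected count E = 130 × 152 / 439 = 45.01139.
Contribution = (O − E)²/E = (50 − 45.01139)² / 45.01139 = 0.55.

0.55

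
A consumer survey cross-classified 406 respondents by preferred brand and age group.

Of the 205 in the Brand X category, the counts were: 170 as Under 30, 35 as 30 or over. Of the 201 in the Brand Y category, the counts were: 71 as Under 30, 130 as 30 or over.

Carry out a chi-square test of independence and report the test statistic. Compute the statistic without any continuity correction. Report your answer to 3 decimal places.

95.335

Row totals: 205, 201. Column totals: 241, 165. Grand total N = 406.
Expected counts (row total × column total / N):
  Brand X, Under 30: 205×241/406 = 121.6872
  Brand X, 30 or over: 205×165/406 = 83.3128
  Brand Y, Under 30: 201×241/406 = 119.3128
  Brand Y, 30 or over: 201×165/406 = 81.6872
Contributions (O − E)²/E:
  (170 − 121.6872)²/121.6872 = 19.1814
  (35 − 83.3128)²/83.3128 = 28.0164
  (71 − 119.3128)²/119.3128 = 19.5631
  (130 − 81.6872)²/81.6872 = 28.5740
χ² = 19.1814 + 28.0164 + 19.5631 + 28.5740 = 95.335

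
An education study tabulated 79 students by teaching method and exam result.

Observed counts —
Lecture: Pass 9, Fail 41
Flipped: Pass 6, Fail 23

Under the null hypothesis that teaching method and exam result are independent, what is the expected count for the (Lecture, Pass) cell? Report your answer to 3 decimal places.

9.494

Row total (Lecture) = 50; column total (Pass) = 15; grand total N = 79.
Expected count = (row total × column total) / N = 50 × 15 / 79 = 9.494.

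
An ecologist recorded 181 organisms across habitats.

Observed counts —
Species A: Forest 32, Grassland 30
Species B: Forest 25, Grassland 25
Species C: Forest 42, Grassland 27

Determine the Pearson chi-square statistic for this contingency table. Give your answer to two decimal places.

1.74

Row totals: 62, 50, 69. Column totals: 99, 82. Grand total N = 181.
Expected counts (row total × column total / N):
  Species A, Forest: 62×99/181 = 33.912
  Species A, Grassland: 62×82/181 = 28.088
  Species B, Forest: 50×99/181 = 27.348
  Species B, Grassland: 50×82/181 = 22.652
  Species C, Forest: 69×99/181 = 37.740
  Species C, Grassland: 69×82/181 = 31.260
Contributions (O − E)²/E:
  (32 − 33.912)²/33.912 = 0.1078
  (30 − 28.088)²/28.088 = 0.1302
  (25 − 27.348)²/27.348 = 0.2016
  (25 − 22.652)²/22.652 = 0.2434
  (42 − 37.740)²/37.740 = 0.4809
  (27 − 31.260)²/31.260 = 0.5805
χ² = 0.1078 + 0.1302 + 0.2016 + 0.2434 + 0.4809 + 0.5805 = 1.74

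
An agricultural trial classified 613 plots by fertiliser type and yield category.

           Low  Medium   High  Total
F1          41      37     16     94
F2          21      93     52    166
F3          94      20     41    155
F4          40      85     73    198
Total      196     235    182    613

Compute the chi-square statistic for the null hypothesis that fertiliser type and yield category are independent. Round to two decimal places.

Grand total N = 613.
Expected counts (row total × column total / N):
  F1, Low: 94×196/613 = 30.055
  F1, Medium: 94×235/613 = 36.036
  F1, High: 94×182/613 = 27.909
  F2, Low: 166×196/613 = 53.077
  F2, Medium: 166×235/613 = 63.638
  F2, High: 166×182/613 = 49.285
  F3, Low: 155×196/613 = 49.560
  F3, Medium: 155×235/613 = 59.421
  F3, High: 155×182/613 = 46.020
  F4, Low: 198×196/613 = 63.308
  F4, Medium: 198×235/613 = 75.905
  F4, High: 198×182/613 = 58.786
Contributions (O − E)²/E:
  (41 − 30.055)²/30.055 = 3.9858
  (37 − 36.036)²/36.036 = 0.0258
  (16 − 27.909)²/27.909 = 5.0817
  (21 − 53.077)²/53.077 = 19.3857
  (93 − 63.638)²/63.638 = 13.5474
  (52 − 49.285)²/49.285 = 0.1496
  (94 − 49.560)²/49.560 = 39.8489
  (20 − 59.421)²/59.421 = 26.1526
  (41 − 46.020)²/46.020 = 0.5476
  (40 − 63.308)²/63.308 = 8.5813
  (85 − 75.905)²/75.905 = 1.0898
  (73 − 58.786)²/58.786 = 3.4368
χ² = 3.9858 + 0.0258 + 5.0817 + 19.3857 + 13.5474 + 0.1496 + 39.8489 + 26.1526 + 0.5476 + 8.5813 + 1.0898 + 3.4368 = 121.83

121.83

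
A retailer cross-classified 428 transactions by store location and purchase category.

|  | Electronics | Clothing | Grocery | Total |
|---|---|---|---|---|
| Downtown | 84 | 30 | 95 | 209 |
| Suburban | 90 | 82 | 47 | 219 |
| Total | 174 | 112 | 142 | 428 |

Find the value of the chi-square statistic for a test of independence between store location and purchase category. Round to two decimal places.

40.36

Grand total N = 428.
Expected counts (row total × column total / N):
  Downtown, Electronics: 209×174/428 = 84.967
  Downtown, Clothing: 209×112/428 = 54.692
  Downtown, Grocery: 209×142/428 = 69.341
  Suburban, Electronics: 219×174/428 = 89.033
  Suburban, Clothing: 219×112/428 = 57.308
  Suburban, Grocery: 219×142/428 = 72.659
Contributions (O − E)²/E:
  (84 − 84.967)²/84.967 = 0.0110
  (30 − 54.692)²/54.692 = 11.1478
  (95 − 69.341)²/69.341 = 9.4949
  (90 − 89.033)²/89.033 = 0.0105
  (82 − 57.308)²/57.308 = 10.6389
  (47 − 72.659)²/72.659 = 9.0613
χ² = 0.0110 + 11.1478 + 9.4949 + 0.0105 + 10.6389 + 9.0613 = 40.36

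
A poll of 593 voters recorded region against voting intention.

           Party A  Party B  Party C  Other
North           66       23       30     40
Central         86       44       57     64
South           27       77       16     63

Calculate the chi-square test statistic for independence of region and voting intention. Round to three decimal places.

Row totals: 159, 251, 183. Column totals: 179, 144, 103, 167. Grand total N = 593.
Expected counts (row total × column total / N):
  North, Party A: 159×179/593 = 47.99494
  North, Party B: 159×144/593 = 38.61046
  North, Party C: 159×103/593 = 27.61720
  North, Other: 159×167/593 = 44.77740
  Central, Party A: 251×179/593 = 75.76560
  Central, Party B: 251×144/593 = 60.95110
  Central, Party C: 251×103/593 = 43.59696
  Central, Other: 251×167/593 = 70.68634
  South, Party A: 183×179/593 = 55.23946
  South, Party B: 183×144/593 = 44.43845
  South, Party C: 183×103/593 = 31.78583
  South, Other: 183×167/593 = 51.53626
Contributions (O − E)²/E:
  (66 − 47.99494)²/47.99494 = 6.7545
  (23 − 38.61046)²/38.61046 = 6.3114
  (30 − 27.61720)²/27.61720 = 0.2056
  (40 − 44.77740)²/44.77740 = 0.5097
  (86 − 75.76560)²/75.76560 = 1.3825
  (44 − 60.95110)²/60.95110 = 4.7143
  (57 − 43.59696)²/43.59696 = 4.1205
  (64 − 70.68634)²/70.68634 = 0.6325
  (27 − 55.23946)²/55.23946 = 14.4365
  (77 − 44.43845)²/44.43845 = 23.8589
  (16 − 31.78583)²/31.78583 = 7.8397
  (63 − 51.53626)²/51.53626 = 2.5500
χ² = 6.7545 + 6.3114 + 0.2056 + 0.5097 + 1.3825 + 4.7143 + 4.1205 + 0.6325 + 14.4365 + 23.8589 + 7.8397 + 2.5500 = 73.316

73.316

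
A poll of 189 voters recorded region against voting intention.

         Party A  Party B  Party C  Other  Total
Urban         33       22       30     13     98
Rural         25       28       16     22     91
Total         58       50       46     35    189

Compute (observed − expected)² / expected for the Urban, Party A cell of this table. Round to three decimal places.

0.285

Row total (Urban) = 98; column total (Party A) = 58; N = 189.
Expected count E = 98 × 58 / 189 = 30.0741.
Contribution = (O − E)²/E = (33 − 30.0741)² / 30.0741 = 0.285.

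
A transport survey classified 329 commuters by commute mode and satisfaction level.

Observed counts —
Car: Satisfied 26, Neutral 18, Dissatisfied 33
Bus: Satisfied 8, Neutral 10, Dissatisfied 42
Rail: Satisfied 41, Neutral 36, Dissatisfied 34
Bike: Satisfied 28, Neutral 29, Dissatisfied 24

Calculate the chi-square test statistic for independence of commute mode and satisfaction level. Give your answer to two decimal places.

Row totals: 77, 60, 111, 81. Column totals: 103, 93, 133. Grand total N = 329.
Expected counts (row total × column total / N):
  Car, Satisfied: 77×103/329 = 24.106
  Car, Neutral: 77×93/329 = 21.766
  Car, Dissatisfied: 77×133/329 = 31.128
  Bus, Satisfied: 60×103/329 = 18.784
  Bus, Neutral: 60×93/329 = 16.960
  Bus, Dissatisfied: 60×133/329 = 24.255
  Rail, Satisfied: 111×103/329 = 34.751
  Rail, Neutral: 111×93/329 = 31.377
  Rail, Dissatisfied: 111×133/329 = 44.872
  Bike, Satisfied: 81×103/329 = 25.359
  Bike, Neutral: 81×93/329 = 22.897
  Bike, Dissatisfied: 81×133/329 = 32.745
Contributions (O − E)²/E:
  (26 − 24.106)²/24.106 = 0.1488
  (18 − 21.766)²/21.766 = 0.6516
  (33 − 31.128)²/31.128 = 0.1126
  (8 − 18.784)²/18.784 = 6.1912
  (10 − 16.960)²/16.960 = 2.8562
  (42 − 24.255)²/24.255 = 12.9823
  (41 − 34.751)²/34.751 = 1.1237
  (36 − 31.377)²/31.377 = 0.6811
  (34 − 44.872)²/44.872 = 2.6342
  (28 − 25.359)²/25.359 = 0.2750
  (29 − 22.897)²/22.897 = 1.6267
  (24 − 32.745)²/32.745 = 2.3355
χ² = 0.1488 + 0.6516 + 0.1126 + 6.1912 + 2.8562 + 12.9823 + 1.1237 + 0.6811 + 2.6342 + 0.2750 + 1.6267 + 2.3355 = 31.62

31.62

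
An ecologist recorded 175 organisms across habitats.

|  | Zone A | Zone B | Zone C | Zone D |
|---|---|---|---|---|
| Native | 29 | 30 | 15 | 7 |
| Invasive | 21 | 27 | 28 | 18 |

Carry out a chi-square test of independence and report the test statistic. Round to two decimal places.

Row totals: 81, 94. Column totals: 50, 57, 43, 25. Grand total N = 175.
Expected counts (row total × column total / N):
  Native, Zone A: 81×50/175 = 23.143
  Native, Zone B: 81×57/175 = 26.383
  Native, Zone C: 81×43/175 = 19.903
  Native, Zone D: 81×25/175 = 11.571
  Invasive, Zone A: 94×50/175 = 26.857
  Invasive, Zone B: 94×57/175 = 30.617
  Invasive, Zone C: 94×43/175 = 23.097
  Invasive, Zone D: 94×25/175 = 13.429
Contributions (O − E)²/E:
  (29 − 23.143)²/23.143 = 1.4823
  (30 − 26.383)²/26.383 = 0.4959
  (15 − 19.903)²/19.903 = 1.2078
  (7 − 11.571)²/11.571 = 1.8057
  (21 − 26.857)²/26.857 = 1.2773
  (27 − 30.617)²/30.617 = 0.4273
  (28 − 23.097)²/23.097 = 1.0408
  (18 − 13.429)²/13.429 = 1.5559
χ² = 1.4823 + 0.4959 + 1.2078 + 1.8057 + 1.2773 + 0.4273 + 1.0408 + 1.5559 = 9.29

9.29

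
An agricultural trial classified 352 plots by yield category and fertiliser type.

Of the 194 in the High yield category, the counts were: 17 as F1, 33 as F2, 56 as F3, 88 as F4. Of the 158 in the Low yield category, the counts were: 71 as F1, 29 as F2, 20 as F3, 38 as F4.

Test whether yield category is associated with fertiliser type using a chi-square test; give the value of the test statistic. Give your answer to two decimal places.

67.31

Row totals: 194, 158. Column totals: 88, 62, 76, 126. Grand total N = 352.
Expected counts (row total × column total / N):
  High yield, F1: 194×88/352 = 48.500
  High yield, F2: 194×62/352 = 34.170
  High yield, F3: 194×76/352 = 41.886
  High yield, F4: 194×126/352 = 69.443
  Low yield, F1: 158×88/352 = 39.500
  Low yield, F2: 158×62/352 = 27.830
  Low yield, F3: 158×76/352 = 34.114
  Low yield, F4: 158×126/352 = 56.557
Contributions (O − E)²/E:
  (17 − 48.500)²/48.500 = 20.4588
  (33 − 34.170)²/34.170 = 0.0401
  (56 − 41.886)²/41.886 = 4.7559
  (88 − 69.443)²/69.443 = 4.9589
  (71 − 39.500)²/39.500 = 25.1203
  (29 − 27.830)²/27.830 = 0.0492
  (20 − 34.114)²/34.114 = 5.8394
  (38 − 56.557)²/56.557 = 6.0888
χ² = 20.4588 + 0.0401 + 4.7559 + 4.9589 + 25.1203 + 0.0492 + 5.8394 + 6.0888 = 67.31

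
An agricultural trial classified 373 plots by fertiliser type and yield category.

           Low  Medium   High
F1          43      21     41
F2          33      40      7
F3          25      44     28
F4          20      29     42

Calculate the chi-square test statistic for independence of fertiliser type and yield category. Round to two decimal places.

Row totals: 105, 80, 97, 91. Column totals: 121, 134, 118. Grand total N = 373.
Expected counts (row total × column total / N):
  F1, Low: 105×121/373 = 34.062
  F1, Medium: 105×134/373 = 37.721
  F1, High: 105×118/373 = 33.217
  F2, Low: 80×121/373 = 25.952
  F2, Medium: 80×134/373 = 28.740
  F2, High: 80×118/373 = 25.308
  F3, Low: 97×121/373 = 31.466
  F3, Medium: 97×134/373 = 34.847
  F3, High: 97×118/373 = 30.686
  F4, Low: 91×121/373 = 29.520
  F4, Medium: 91×134/373 = 32.692
  F4, High: 91×118/373 = 28.788
Contributions (O − E)²/E:
  (43 − 34.062)²/34.062 = 2.3454
  (21 − 37.721)²/37.721 = 7.4121
  (41 − 33.217)²/33.217 = 1.8236
  (33 − 25.952)²/25.952 = 1.9141
  (40 − 28.740)²/28.740 = 4.4115
  (7 − 25.308)²/25.308 = 13.2441
  (25 − 31.466)²/31.466 = 1.3287
  (44 − 34.847)²/34.847 = 2.4041
  (28 − 30.686)²/30.686 = 0.2351
  (20 − 29.520)²/29.520 = 3.0701
  (29 − 32.692)²/32.692 = 0.4169
  (42 − 28.788)²/28.788 = 6.0635
χ² = 2.3454 + 7.4121 + 1.8236 + 1.9141 + 4.4115 + 13.2441 + 1.3287 + 2.4041 + 0.2351 + 3.0701 + 0.4169 + 6.0635 = 44.67

44.67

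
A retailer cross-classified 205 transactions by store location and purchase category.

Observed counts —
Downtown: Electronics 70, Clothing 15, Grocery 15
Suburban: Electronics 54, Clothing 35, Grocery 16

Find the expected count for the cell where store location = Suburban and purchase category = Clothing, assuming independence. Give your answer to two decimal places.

Row total (Suburban) = 105; column total (Clothing) = 50; grand total N = 205.
Expected count = (row total × column total) / N = 105 × 50 / 205 = 25.61.

25.61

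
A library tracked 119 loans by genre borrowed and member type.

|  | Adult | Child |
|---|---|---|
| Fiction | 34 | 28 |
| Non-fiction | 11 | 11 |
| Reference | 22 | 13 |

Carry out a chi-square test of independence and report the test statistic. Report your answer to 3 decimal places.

1.020

Row totals: 62, 22, 35. Column totals: 67, 52. Grand total N = 119.
Expected counts (row total × column total / N):
  Fiction, Adult: 62×67/119 = 34.9076
  Fiction, Child: 62×52/119 = 27.0924
  Non-fiction, Adult: 22×67/119 = 12.3866
  Non-fiction, Child: 22×52/119 = 9.6134
  Reference, Adult: 35×67/119 = 19.7059
  Reference, Child: 35×52/119 = 15.2941
Contributions (O − E)²/E:
  (34 − 34.9076)²/34.9076 = 0.0236
  (28 − 27.0924)²/27.0924 = 0.0304
  (11 − 12.3866)²/12.3866 = 0.1552
  (11 − 9.6134)²/9.6134 = 0.2000
  (22 − 19.7059)²/19.7059 = 0.2671
  (13 − 15.2941)²/15.2941 = 0.3441
χ² = 0.0236 + 0.0304 + 0.1552 + 0.2000 + 0.2671 + 0.3441 = 1.020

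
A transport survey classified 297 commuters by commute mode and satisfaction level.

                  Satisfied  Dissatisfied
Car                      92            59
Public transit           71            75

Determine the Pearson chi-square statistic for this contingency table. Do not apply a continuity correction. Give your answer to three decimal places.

4.533

Row totals: 151, 146. Column totals: 163, 134. Grand total N = 297.
Expected counts (row total × column total / N):
  Car, Satisfied: 151×163/297 = 82.8721
  Car, Dissatisfied: 151×134/297 = 68.1279
  Public transit, Satisfied: 146×163/297 = 80.1279
  Public transit, Dissatisfied: 146×134/297 = 65.8721
Contributions (O − E)²/E:
  (92 − 82.8721)²/82.8721 = 1.0054
  (59 − 68.1279)²/68.1279 = 1.2230
  (71 − 80.1279)²/80.1279 = 1.0398
  (75 − 65.8721)²/65.8721 = 1.2649
χ² = 1.0054 + 1.2230 + 1.0398 + 1.2649 = 4.533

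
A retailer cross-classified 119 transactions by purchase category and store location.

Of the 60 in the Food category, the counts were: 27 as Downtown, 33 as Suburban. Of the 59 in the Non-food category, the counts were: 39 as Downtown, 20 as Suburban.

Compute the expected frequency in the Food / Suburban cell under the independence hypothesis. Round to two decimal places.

26.72

Row total (Food) = 60; column total (Suburban) = 53; grand total N = 119.
Expected count = (row total × column total) / N = 60 × 53 / 119 = 26.72.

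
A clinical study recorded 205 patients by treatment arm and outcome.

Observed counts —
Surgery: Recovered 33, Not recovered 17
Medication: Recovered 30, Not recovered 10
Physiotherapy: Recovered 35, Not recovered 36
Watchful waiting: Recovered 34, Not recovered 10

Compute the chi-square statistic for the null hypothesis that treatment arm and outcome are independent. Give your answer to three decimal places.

Row totals: 50, 40, 71, 44. Column totals: 132, 73. Grand total N = 205.
Expected counts (row total × column total / N):
  Surgery, Recovered: 50×132/205 = 32.1951
  Surgery, Not recovered: 50×73/205 = 17.8049
  Medication, Recovered: 40×132/205 = 25.7561
  Medication, Not recovered: 40×73/205 = 14.2439
  Physiotherapy, Recovered: 71×132/205 = 45.7171
  Physiotherapy, Not recovered: 71×73/205 = 25.2829
  Watchful waiting, Recovered: 44×132/205 = 28.3317
  Watchful waiting, Not recovered: 44×73/205 = 15.6683
Contributions (O − E)²/E:
  (33 − 32.1951)²/32.1951 = 0.0201
  (17 − 17.8049)²/17.8049 = 0.0364
  (30 − 25.7561)²/25.7561 = 0.6993
  (10 − 14.2439)²/14.2439 = 1.2644
  (35 − 45.7171)²/45.7171 = 2.5123
  (36 − 25.2829)²/25.2829 = 4.5428
  (34 − 28.3317)²/28.3317 = 1.1341
  (10 − 15.6683)²/15.6683 = 2.0506
χ² = 0.0201 + 0.0364 + 0.6993 + 1.2644 + 2.5123 + 4.5428 + 1.1341 + 2.0506 = 12.260

12.260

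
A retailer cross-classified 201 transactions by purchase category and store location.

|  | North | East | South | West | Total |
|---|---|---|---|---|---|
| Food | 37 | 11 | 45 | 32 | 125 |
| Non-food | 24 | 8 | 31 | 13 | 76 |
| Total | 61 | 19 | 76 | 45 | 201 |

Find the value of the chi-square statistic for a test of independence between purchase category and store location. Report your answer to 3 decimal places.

2.020

Grand total N = 201.
Expected counts (row total × column total / N):
  Food, North: 125×61/201 = 37.9353
  Food, East: 125×19/201 = 11.8159
  Food, South: 125×76/201 = 47.2637
  Food, West: 125×45/201 = 27.9851
  Non-food, North: 76×61/201 = 23.0647
  Non-food, East: 76×19/201 = 7.1841
  Non-food, South: 76×76/201 = 28.7363
  Non-food, West: 76×45/201 = 17.0149
Contributions (O − E)²/E:
  (37 − 37.9353)²/37.9353 = 0.0231
  (11 − 11.8159)²/11.8159 = 0.0563
  (45 − 47.2637)²/47.2637 = 0.1084
  (32 − 27.9851)²/27.9851 = 0.5760
  (24 − 23.0647)²/23.0647 = 0.0379
  (8 − 7.1841)²/7.1841 = 0.0927
  (31 − 28.7363)²/28.7363 = 0.1783
  (13 − 17.0149)²/17.0149 = 0.9474
χ² = 0.0231 + 0.0563 + 0.1084 + 0.5760 + 0.0379 + 0.0927 + 0.1783 + 0.9474 = 2.020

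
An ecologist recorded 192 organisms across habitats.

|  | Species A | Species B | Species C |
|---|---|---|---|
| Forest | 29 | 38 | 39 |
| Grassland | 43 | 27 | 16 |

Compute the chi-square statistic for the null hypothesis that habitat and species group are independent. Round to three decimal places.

12.252

Row totals: 106, 86. Column totals: 72, 65, 55. Grand total N = 192.
Expected counts (row total × column total / N):
  Forest, Species A: 106×72/192 = 39.7500
  Forest, Species B: 106×65/192 = 35.8854
  Forest, Species C: 106×55/192 = 30.3646
  Grassland, Species A: 86×72/192 = 32.2500
  Grassland, Species B: 86×65/192 = 29.1146
  Grassland, Species C: 86×55/192 = 24.6354
Contributions (O − E)²/E:
  (29 − 39.7500)²/39.7500 = 2.9072
  (38 − 35.8854)²/35.8854 = 0.1246
  (39 − 30.3646)²/30.3646 = 2.4558
  (43 − 32.2500)²/32.2500 = 3.5833
  (27 − 29.1146)²/29.1146 = 0.1536
  (16 − 24.6354)²/24.6354 = 3.0270
χ² = 2.9072 + 0.1246 + 2.4558 + 3.5833 + 0.1536 + 3.0270 = 12.252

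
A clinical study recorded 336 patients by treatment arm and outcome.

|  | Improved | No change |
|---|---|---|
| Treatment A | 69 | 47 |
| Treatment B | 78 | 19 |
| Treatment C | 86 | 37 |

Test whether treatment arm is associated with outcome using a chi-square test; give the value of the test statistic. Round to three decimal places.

Row totals: 116, 97, 123. Column totals: 233, 103. Grand total N = 336.
Expected counts (row total × column total / N):
  Treatment A, Improved: 116×233/336 = 80.4405
  Treatment A, No change: 116×103/336 = 35.5595
  Treatment B, Improved: 97×233/336 = 67.2649
  Treatment B, No change: 97×103/336 = 29.7351
  Treatment C, Improved: 123×233/336 = 85.2946
  Treatment C, No change: 123×103/336 = 37.7054
Contributions (O − E)²/E:
  (69 − 80.4405)²/80.4405 = 1.6271
  (47 − 35.5595)²/35.5595 = 3.6807
  (78 − 67.2649)²/67.2649 = 1.7133
  (19 − 29.7351)²/29.7351 = 3.8756
  (86 − 85.2946)²/85.2946 = 0.0058
  (37 − 37.7054)²/37.7054 = 0.0132
χ² = 1.6271 + 3.6807 + 1.7133 + 3.8756 + 0.0058 + 0.0132 = 10.916

10.916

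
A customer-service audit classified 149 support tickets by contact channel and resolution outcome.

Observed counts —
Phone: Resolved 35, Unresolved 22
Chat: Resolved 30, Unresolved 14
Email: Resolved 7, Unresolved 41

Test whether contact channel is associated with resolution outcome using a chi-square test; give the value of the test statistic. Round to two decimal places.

32.74

Row totals: 57, 44, 48. Column totals: 72, 77. Grand total N = 149.
Expected counts (row total × column total / N):
  Phone, Resolved: 57×72/149 = 27.544
  Phone, Unresolved: 57×77/149 = 29.456
  Chat, Resolved: 44×72/149 = 21.262
  Chat, Unresolved: 44×77/149 = 22.738
  Email, Resolved: 48×72/149 = 23.195
  Email, Unresolved: 48×77/149 = 24.805
Contributions (O − E)²/E:
  (35 − 27.544)²/27.544 = 2.0183
  (22 − 29.456)²/29.456 = 1.8873
  (30 − 21.262)²/21.262 = 3.5910
  (14 − 22.738)²/22.738 = 3.3579
  (7 − 23.195)²/23.195 = 11.3075
  (41 − 24.805)²/24.805 = 10.5736
χ² = 2.0183 + 1.8873 + 3.5910 + 3.3579 + 11.3075 + 10.5736 = 32.74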